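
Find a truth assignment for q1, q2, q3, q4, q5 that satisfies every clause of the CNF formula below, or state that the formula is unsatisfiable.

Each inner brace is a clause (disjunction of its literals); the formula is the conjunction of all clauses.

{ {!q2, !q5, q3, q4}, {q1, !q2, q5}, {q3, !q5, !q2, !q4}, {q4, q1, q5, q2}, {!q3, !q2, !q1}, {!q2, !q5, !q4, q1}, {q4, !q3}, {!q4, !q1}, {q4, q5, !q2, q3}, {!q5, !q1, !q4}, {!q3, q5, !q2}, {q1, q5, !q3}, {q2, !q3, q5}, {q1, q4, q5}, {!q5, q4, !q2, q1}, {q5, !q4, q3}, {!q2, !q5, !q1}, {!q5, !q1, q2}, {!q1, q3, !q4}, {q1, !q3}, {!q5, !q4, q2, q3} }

q1=true,  q2=false,  q3=false,  q4=false,  q5=false

Branch on q4: set q4 = false.
From the singleton clause (!q3), q3 = false.
Branch on q2: set q2 = false.
Branch on q1: set q1 = true.
From the singleton clause (!q5), q5 = false.
This assignment satisfies each clause.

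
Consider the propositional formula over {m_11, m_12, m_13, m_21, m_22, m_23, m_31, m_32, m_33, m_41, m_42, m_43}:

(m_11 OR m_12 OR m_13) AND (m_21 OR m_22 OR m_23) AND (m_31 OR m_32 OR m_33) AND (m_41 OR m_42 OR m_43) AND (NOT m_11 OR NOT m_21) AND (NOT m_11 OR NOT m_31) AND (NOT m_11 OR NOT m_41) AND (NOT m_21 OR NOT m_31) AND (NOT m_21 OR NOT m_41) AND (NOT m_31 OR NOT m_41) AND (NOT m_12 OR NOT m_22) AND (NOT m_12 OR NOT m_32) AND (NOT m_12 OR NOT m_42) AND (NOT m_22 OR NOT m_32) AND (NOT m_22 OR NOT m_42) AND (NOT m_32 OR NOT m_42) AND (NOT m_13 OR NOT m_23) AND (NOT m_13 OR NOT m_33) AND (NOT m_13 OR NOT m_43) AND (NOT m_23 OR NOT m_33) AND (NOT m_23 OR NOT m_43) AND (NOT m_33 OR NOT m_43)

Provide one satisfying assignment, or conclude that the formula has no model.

Try m_11 = false.
Try m_12 = true.
From the singleton clause (NOT m_22), m_22 = false.
From the singleton clause (NOT m_32), m_32 = false.
From the singleton clause (NOT m_42), m_42 = false.
Try m_21 = true.
From the singleton clause (NOT m_31), m_31 = false.
From the singleton clause (m_33), m_33 = true.
From the singleton clause (NOT m_41), m_41 = false.
From the singleton clause (m_43), m_43 = true.
But (NOT m_43) is also a unit clause — contradiction.
Backtrack on m_21: now try m_21 = false.
From the singleton clause (m_23), m_23 = true.
From the singleton clause (NOT m_13), m_13 = false.
From the singleton clause (NOT m_33), m_33 = false.
From the singleton clause (m_31), m_31 = true.
From the singleton clause (NOT m_41), m_41 = false.
From the singleton clause (m_43), m_43 = true.
But (NOT m_43) is also a unit clause — contradiction.
Neither m_21 = true nor m_21 = false works.
Backtrack on m_12: now try m_12 = false.
From the singleton clause (m_13), m_13 = true.
From the singleton clause (NOT m_23), m_23 = false.
From the singleton clause (NOT m_33), m_33 = false.
From the singleton clause (NOT m_43), m_43 = false.
Try m_21 = true.
From the singleton clause (NOT m_31), m_31 = false.
From the singleton clause (m_32), m_32 = true.
From the singleton clause (NOT m_41), m_41 = false.
From the singleton clause (m_42), m_42 = true.
But (NOT m_42) is also a unit clause — contradiction.
Backtrack on m_21: now try m_21 = false.
From the singleton clause (m_22), m_22 = true.
From the singleton clause (NOT m_32), m_32 = false.
From the singleton clause (m_31), m_31 = true.
From the singleton clause (NOT m_41), m_41 = false.
From the singleton clause (m_42), m_42 = true.
But (NOT m_42) is also a unit clause — contradiction.
Neither m_21 = true nor m_21 = false works.
Neither m_12 = true nor m_12 = false works.
Backtrack on m_11: now try m_11 = true.
From the singleton clause (NOT m_21), m_21 = false.
From the singleton clause (NOT m_31), m_31 = false.
From the singleton clause (NOT m_41), m_41 = false.
Try m_22 = true.
From the singleton clause (NOT m_12), m_12 = false.
From the singleton clause (NOT m_32), m_32 = false.
From the singleton clause (m_33), m_33 = true.
From the singleton clause (NOT m_42), m_42 = false.
From the singleton clause (m_43), m_43 = true.
But (NOT m_43) is also a unit clause — contradiction.
Backtrack on m_22: now try m_22 = false.
From the singleton clause (m_23), m_23 = true.
From the singleton clause (NOT m_13), m_13 = false.
From the singleton clause (NOT m_33), m_33 = false.
From the singleton clause (m_32), m_32 = true.
From the singleton clause (NOT m_12), m_12 = false.
From the singleton clause (NOT m_42), m_42 = false.
From the singleton clause (m_43), m_43 = true.
But (NOT m_43) is also a unit clause — contradiction.
Neither m_22 = true nor m_22 = false works.
Neither m_11 = true nor m_11 = false works.

UNSATISFIABLE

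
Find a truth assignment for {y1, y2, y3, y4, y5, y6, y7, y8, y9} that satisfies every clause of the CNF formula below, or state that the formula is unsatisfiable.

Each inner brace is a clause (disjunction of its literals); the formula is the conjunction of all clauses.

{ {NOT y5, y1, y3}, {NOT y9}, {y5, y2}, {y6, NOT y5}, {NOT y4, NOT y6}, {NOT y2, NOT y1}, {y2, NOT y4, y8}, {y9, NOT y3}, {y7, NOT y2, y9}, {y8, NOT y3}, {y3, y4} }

The clause (NOT y9) is unit, so y9 = false.
The clause (NOT y3) is unit, so y3 = false.
The clause (y4) is unit, so y4 = true.
The clause (NOT y6) is unit, so y6 = false.
The clause (NOT y5) is unit, so y5 = false.
The clause (y2) is unit, so y2 = true.
The clause (NOT y1) is unit, so y1 = false.
The clause (y7) is unit, so y7 = true.
Every clause is now satisfied; y8 is unconstrained.

y1=false,  y2=true,  y3=false,  y4=true,  y5=false,  y6=false,  y7=true,  y8=true,  y9=false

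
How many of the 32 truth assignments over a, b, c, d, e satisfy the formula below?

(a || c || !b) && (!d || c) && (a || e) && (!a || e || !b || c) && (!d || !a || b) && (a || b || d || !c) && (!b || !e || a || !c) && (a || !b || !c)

There are 2^5 = 32 truth assignments over (a, b, c, d, e).
Split on d. With d = true, the clauses containing d are satisfied and !d drops from the rest; 3 of the 2^4 = 16 assignments to the other variables satisfy what remains.
With d = false, by the same count on the reduced clause set, 8 assignments work.
Total: 3 + 8 = 11.

11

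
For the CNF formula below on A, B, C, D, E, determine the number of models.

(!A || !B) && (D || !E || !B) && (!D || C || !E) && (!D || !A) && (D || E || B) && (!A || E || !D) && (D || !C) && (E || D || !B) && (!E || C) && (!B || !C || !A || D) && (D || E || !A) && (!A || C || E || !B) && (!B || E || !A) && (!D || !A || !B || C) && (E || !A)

6

There are 2^5 = 32 truth assignments over (A, B, C, D, E).
Split on A. With A = true, the clauses containing A are satisfied and !A drops from the rest; 0 of the 2^4 = 16 assignments to the other variables satisfy what remains.
With A = false, by the same count on the reduced clause set, 6 assignments work.
(One model: A=F, B=F, C=F, D=T, E=F.)
Total: 0 + 6 = 6.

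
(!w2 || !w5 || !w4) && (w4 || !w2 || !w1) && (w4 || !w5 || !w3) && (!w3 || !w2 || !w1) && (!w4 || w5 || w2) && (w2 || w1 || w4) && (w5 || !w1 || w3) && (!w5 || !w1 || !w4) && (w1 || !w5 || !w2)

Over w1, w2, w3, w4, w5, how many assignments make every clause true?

8

There are 2^5 = 32 truth assignments over (w1, w2, w3, w4, w5).
Split on w3. With w3 = true, the clauses containing w3 are satisfied and !w3 drops from the rest; 4 of the 2^4 = 16 assignments to the other variables satisfy what remains.
With w3 = false, by the same count on the reduced clause set, 4 assignments work.
(One model: w1=F, w2=F, w3=F, w4=T, w5=T.)
Total: 4 + 4 = 8.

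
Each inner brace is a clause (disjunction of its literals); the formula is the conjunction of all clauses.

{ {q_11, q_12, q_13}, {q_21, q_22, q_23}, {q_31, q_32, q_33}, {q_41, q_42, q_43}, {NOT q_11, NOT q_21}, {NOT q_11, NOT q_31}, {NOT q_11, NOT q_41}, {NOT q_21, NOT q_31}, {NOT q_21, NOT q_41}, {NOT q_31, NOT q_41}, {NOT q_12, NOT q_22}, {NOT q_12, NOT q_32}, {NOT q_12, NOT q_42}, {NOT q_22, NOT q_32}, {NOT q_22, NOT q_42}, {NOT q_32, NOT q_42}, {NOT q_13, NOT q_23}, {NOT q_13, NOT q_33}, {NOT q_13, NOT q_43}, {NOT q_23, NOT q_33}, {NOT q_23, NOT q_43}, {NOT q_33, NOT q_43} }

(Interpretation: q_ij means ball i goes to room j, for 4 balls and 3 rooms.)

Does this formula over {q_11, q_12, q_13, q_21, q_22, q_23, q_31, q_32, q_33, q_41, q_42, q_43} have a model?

Try q_11 = false.
Try q_12 = true.
From the singleton clause (NOT q_22), q_22 = false.
From the singleton clause (NOT q_32), q_32 = false.
From the singleton clause (NOT q_42), q_42 = false.
Try q_21 = true.
From the singleton clause (NOT q_31), q_31 = false.
From the singleton clause (q_33), q_33 = true.
From the singleton clause (NOT q_41), q_41 = false.
From the singleton clause (q_43), q_43 = true.
Now (NOT q_43) is unsatisfied and unit — conflict.
Backtrack on q_21: now try q_21 = false.
From the singleton clause (q_23), q_23 = true.
From the singleton clause (NOT q_13), q_13 = false.
From the singleton clause (NOT q_33), q_33 = false.
From the singleton clause (q_31), q_31 = true.
From the singleton clause (NOT q_41), q_41 = false.
From the singleton clause (q_43), q_43 = true.
Now (NOT q_43) is unsatisfied and unit — conflict.
Either choice for q_21 ends in contradiction.
Backtrack on q_12: now try q_12 = false.
From the singleton clause (q_13), q_13 = true.
From the singleton clause (NOT q_23), q_23 = false.
From the singleton clause (NOT q_33), q_33 = false.
From the singleton clause (NOT q_43), q_43 = false.
Try q_21 = true.
From the singleton clause (NOT q_31), q_31 = false.
From the singleton clause (q_32), q_32 = true.
From the singleton clause (NOT q_41), q_41 = false.
From the singleton clause (q_42), q_42 = true.
Now (NOT q_42) is unsatisfied and unit — conflict.
Backtrack on q_21: now try q_21 = false.
From the singleton clause (q_22), q_22 = true.
From the singleton clause (NOT q_32), q_32 = false.
From the singleton clause (q_31), q_31 = true.
From the singleton clause (NOT q_41), q_41 = false.
From the singleton clause (q_42), q_42 = true.
Now (NOT q_42) is unsatisfied and unit — conflict.
Either choice for q_21 ends in contradiction.
Either choice for q_12 ends in contradiction.
Backtrack on q_11: now try q_11 = true.
From the singleton clause (NOT q_21), q_21 = false.
From the singleton clause (NOT q_31), q_31 = false.
From the singleton clause (NOT q_41), q_41 = false.
Try q_22 = true.
From the singleton clause (NOT q_12), q_12 = false.
From the singleton clause (NOT q_32), q_32 = false.
From the singleton clause (q_33), q_33 = true.
From the singleton clause (NOT q_42), q_42 = false.
From the singleton clause (q_43), q_43 = true.
Now (NOT q_43) is unsatisfied and unit — conflict.
Backtrack on q_22: now try q_22 = false.
From the singleton clause (q_23), q_23 = true.
From the singleton clause (NOT q_13), q_13 = false.
From the singleton clause (NOT q_33), q_33 = false.
From the singleton clause (q_32), q_32 = true.
From the singleton clause (NOT q_12), q_12 = false.
From the singleton clause (NOT q_42), q_42 = false.
From the singleton clause (q_43), q_43 = true.
Now (NOT q_43) is unsatisfied and unit — conflict.
Either choice for q_22 ends in contradiction.
Either choice for q_11 ends in contradiction.
No assignment satisfies every clause.

No, unsatisfiable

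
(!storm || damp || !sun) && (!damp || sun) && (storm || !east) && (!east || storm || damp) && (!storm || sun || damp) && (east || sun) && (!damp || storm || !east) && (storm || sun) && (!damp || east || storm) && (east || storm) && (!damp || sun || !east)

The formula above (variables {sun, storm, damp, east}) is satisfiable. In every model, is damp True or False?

True

Suppose damp = false.
Case storm = false:
From the singleton clause (!east), east = false.
That conflicts with the unit clause (east).
Backtrack on storm: now try storm = true.
From the singleton clause (!sun), sun = false.
That conflicts with the unit clause (sun).
Either choice for storm ends in contradiction.
So every satisfying assignment has damp = True.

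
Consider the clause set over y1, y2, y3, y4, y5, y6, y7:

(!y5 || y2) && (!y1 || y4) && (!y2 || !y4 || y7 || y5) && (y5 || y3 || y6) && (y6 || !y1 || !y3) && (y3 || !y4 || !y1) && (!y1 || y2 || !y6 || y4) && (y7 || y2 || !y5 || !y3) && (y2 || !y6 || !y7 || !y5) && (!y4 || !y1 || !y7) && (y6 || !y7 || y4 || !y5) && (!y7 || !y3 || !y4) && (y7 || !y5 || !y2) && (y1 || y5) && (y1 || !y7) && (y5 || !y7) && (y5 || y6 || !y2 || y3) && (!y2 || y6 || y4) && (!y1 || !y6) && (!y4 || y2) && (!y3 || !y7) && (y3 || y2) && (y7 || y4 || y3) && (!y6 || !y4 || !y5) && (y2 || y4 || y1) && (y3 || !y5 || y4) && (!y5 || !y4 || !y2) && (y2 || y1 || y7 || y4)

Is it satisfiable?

Try y5 = false.
From the singleton clause (y1), y1 = true.
From the singleton clause (y4), y4 = true.
From the singleton clause (y3), y3 = true.
From the singleton clause (y6), y6 = true.
But (!y6) is also a unit clause — contradiction.
That branch fails; take y5 = true instead.
From the singleton clause (y2), y2 = true.
From the singleton clause (y7), y7 = true.
From the singleton clause (y1), y1 = true.
From the singleton clause (y4), y4 = true.
But (!y4) is also a unit clause — contradiction.
Neither y5 = true nor y5 = false works.
No assignment satisfies every clause.

Unsatisfiable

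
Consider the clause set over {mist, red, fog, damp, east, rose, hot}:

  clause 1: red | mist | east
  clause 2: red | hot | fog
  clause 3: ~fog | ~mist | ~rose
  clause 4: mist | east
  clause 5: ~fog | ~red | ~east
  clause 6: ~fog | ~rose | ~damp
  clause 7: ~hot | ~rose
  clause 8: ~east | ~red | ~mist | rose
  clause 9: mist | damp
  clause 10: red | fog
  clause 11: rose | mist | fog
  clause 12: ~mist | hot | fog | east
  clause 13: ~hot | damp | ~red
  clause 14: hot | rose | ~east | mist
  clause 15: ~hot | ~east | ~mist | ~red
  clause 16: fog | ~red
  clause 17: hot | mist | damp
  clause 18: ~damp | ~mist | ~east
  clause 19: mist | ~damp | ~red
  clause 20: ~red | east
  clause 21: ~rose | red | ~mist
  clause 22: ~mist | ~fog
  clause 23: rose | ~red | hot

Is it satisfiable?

Try mist = 0.
Unit clause (east) forces east = 1.
Unit clause (damp) forces damp = 1.
Unit clause (~red) forces red = 0.
Unit clause (fog) forces fog = 1.
Unit clause (~rose) forces rose = 0.
Unit clause (hot) forces hot = 1.
This assignment satisfies each clause.
A satisfying assignment: mist=0, red=0, fog=1, damp=1, east=1, rose=0, hot=1.

Satisfiable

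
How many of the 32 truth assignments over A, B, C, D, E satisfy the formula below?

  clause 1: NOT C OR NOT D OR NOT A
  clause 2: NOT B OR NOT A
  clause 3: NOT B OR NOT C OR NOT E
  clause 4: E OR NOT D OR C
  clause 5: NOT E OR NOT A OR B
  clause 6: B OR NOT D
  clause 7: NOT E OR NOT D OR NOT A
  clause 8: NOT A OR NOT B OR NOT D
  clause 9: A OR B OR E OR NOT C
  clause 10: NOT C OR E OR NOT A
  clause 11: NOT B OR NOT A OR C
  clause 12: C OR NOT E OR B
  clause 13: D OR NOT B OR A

5

There are 2^5 = 32 truth assignments over (A, B, C, D, E).
Split on D. With D = true, the clauses containing D are satisfied and NOT D drops from the rest; 2 of the 2^4 = 16 assignments to the other variables satisfy what remains.
With D = false, by the same count on the reduced clause set, 3 assignments work.
(One model: A=F, B=F, C=F, D=F, E=F.)
Total: 2 + 3 = 5.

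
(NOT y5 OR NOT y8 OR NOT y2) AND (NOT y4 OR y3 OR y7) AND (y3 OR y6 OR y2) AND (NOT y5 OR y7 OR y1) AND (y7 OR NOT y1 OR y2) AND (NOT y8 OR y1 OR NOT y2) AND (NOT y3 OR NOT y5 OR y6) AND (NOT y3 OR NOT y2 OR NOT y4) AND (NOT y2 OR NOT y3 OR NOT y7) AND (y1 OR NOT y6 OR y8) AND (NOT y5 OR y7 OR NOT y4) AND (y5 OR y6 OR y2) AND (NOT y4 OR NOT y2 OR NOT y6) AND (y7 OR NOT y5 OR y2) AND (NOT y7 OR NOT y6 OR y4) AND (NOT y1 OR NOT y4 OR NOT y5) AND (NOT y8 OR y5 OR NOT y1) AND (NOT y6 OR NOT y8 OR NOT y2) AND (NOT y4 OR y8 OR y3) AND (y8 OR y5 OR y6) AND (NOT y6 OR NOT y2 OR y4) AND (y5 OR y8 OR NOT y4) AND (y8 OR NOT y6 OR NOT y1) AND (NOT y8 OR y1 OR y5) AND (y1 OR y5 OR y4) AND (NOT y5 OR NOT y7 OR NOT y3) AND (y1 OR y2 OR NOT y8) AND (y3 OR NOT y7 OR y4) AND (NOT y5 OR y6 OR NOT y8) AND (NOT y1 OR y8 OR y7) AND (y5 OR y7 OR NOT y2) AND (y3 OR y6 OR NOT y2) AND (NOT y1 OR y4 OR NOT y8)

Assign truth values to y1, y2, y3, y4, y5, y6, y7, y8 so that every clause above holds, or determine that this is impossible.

UNSATISFIABLE

Branch on y5: set y5 = false.
Branch on y6: set y6 = true.
Branch on y1: set y1 = true.
The clause (NOT y8) is unit, so y8 = false.
But (y8) is also a unit clause — contradiction.
Backtrack on y1: now try y1 = false.
The clause (y8) is unit, so y8 = true.
But (NOT y8) is also a unit clause — contradiction.
Both values of y1 lead to a conflict.
Backtrack on y6: now try y6 = false.
The clause (y2) is unit, so y2 = true.
The clause (y8) is unit, so y8 = true.
The clause (y1) is unit, so y1 = true.
But (NOT y1) is also a unit clause — contradiction.
Both values of y6 lead to a conflict.
Backtrack on y5: now try y5 = true.
Branch on y8: set y8 = false.
Branch on y7: set y7 = true.
The clause (NOT y3) is unit, so y3 = false.
The clause (NOT y4) is unit, so y4 = false.
But (y4) is also a unit clause — contradiction.
Backtrack on y7: now try y7 = false.
The clause (y1) is unit, so y1 = true.
But (NOT y1) is also a unit clause — contradiction.
Both values of y7 lead to a conflict.
Backtrack on y8: now try y8 = true.
The clause (NOT y2) is unit, so y2 = false.
The clause (y7) is unit, so y7 = true.
The clause (NOT y3) is unit, so y3 = false.
The clause (y6) is unit, so y6 = true.
The clause (y4) is unit, so y4 = true.
The clause (NOT y1) is unit, so y1 = false.
But (y1) is also a unit clause — contradiction.
Both values of y8 lead to a conflict.
Both values of y5 lead to a conflict.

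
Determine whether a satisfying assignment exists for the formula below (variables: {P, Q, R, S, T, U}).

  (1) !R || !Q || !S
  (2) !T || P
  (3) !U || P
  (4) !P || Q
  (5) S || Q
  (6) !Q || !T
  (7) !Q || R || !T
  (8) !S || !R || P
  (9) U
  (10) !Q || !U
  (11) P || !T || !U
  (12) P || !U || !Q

Unsatisfiable

Unit clause (U) forces U = true.
Unit clause (P) forces P = true.
Unit clause (Q) forces Q = true.
Now (!Q) is unsatisfied and unit — conflict.
No assignment satisfies every clause.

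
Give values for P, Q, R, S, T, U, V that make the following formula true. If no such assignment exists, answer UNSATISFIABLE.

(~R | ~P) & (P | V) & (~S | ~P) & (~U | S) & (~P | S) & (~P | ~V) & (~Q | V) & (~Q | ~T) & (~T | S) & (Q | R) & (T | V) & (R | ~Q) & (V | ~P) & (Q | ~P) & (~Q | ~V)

Suppose R = 1.
Unit clause (~P) forces P = 0.
Unit clause (V) forces V = 1.
Unit clause (~Q) forces Q = 0.
Suppose U = 1.
Unit clause (S) forces S = 1.
Every clause is now satisfied; T is unconstrained.

P=0, Q=0, R=1, S=1, T=1, U=1, V=1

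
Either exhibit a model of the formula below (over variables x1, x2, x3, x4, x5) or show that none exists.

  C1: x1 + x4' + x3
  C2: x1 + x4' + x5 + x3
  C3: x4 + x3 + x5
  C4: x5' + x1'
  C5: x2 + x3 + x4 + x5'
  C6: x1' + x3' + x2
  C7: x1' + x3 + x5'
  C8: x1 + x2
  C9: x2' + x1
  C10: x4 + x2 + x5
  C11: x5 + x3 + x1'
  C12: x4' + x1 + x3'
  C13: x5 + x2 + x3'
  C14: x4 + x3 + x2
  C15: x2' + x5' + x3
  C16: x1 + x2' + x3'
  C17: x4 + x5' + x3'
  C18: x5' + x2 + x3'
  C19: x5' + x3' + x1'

x1 ↦ 1; x2 ↦ 1; x3 ↦ 1; x4 ↦ 1; x5 ↦ 0

Try x5 = 0.
Try x4 = 1.
Try x1 = 1.
From the singleton clause (x3), x3 = 1.
From the singleton clause (x2), x2 = 1.
Every clause now holds.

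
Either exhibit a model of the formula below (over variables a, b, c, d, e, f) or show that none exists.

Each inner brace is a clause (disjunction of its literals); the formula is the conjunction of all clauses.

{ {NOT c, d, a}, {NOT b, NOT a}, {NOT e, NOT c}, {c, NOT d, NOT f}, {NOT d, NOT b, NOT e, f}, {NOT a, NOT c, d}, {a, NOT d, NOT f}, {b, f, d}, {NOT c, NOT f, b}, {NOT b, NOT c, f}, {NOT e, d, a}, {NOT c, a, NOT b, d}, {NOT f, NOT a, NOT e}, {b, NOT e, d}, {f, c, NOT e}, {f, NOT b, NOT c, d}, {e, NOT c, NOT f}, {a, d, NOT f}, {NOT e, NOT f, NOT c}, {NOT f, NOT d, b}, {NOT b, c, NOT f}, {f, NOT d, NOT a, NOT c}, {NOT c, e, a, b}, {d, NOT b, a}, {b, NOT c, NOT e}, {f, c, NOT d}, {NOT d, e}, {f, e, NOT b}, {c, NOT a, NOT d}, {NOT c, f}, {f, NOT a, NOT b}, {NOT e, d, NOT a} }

a ↦ true,  b ↦ false,  c ↦ false,  d ↦ false,  e ↦ false,  f ↦ true

Try b = false.
Try e = false.
From the singleton clause (NOT d), d = false.
From the singleton clause (f), f = true.
From the singleton clause (NOT c), c = false.
From the singleton clause (a), a = true.
This assignment satisfies each clause.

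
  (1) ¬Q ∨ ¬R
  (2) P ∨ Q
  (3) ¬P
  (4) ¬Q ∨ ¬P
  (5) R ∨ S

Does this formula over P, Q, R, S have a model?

Yes, satisfiable

(¬P) alone gives P = False.
(Q) alone gives Q = True.
(¬R) alone gives R = False.
(S) alone gives S = True.
This assignment satisfies each clause.
A satisfying assignment: P ↦ False; Q ↦ True; R ↦ False; S ↦ True.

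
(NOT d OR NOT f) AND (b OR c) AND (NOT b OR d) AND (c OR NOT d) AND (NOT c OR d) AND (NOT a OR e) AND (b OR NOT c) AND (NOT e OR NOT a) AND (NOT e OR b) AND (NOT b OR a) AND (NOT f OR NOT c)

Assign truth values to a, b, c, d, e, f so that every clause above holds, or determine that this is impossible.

Case d = false:
(NOT b) alone gives b = false.
(c) alone gives c = true.
That conflicts with the unit clause (NOT c).
Undo d and try d = true.
(NOT f) alone gives f = false.
(c) alone gives c = true.
(b) alone gives b = true.
(a) alone gives a = true.
(e) alone gives e = true.
That conflicts with the unit clause (NOT e).
Both values of d lead to a conflict.

UNSATISFIABLE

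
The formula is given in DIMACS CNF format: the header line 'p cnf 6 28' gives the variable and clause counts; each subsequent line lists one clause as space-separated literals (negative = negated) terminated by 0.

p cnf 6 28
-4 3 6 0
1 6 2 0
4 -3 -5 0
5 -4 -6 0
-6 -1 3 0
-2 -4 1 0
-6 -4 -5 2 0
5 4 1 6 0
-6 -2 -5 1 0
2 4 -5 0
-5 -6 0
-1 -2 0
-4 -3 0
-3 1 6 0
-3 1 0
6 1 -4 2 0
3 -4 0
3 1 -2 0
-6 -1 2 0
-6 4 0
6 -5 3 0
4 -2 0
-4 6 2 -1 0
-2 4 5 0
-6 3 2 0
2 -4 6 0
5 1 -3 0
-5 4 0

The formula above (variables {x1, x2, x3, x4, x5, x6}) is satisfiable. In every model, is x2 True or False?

Suppose x2 = True.
(¬x1) alone gives x1 = False.
(¬x4) alone gives x4 = False.
That conflicts with the unit clause (x4).
So every satisfying assignment has x2 = False.

False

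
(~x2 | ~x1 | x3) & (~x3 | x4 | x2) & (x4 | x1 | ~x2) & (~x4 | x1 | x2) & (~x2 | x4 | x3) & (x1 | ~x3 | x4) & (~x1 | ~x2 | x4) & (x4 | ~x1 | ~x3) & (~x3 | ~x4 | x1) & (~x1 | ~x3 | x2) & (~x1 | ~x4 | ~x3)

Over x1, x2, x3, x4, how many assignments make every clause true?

There are 2^4 = 16 truth assignments over (x1, x2, x3, x4).
Check each against the 11 clauses (columns in the order x1, x2, x3, x4):
  F F F F  ✓ satisfies all
  F F F T  ✗ fails (~x4 | x1 | x2)
  F F T F  ✗ fails (~x3 | x4 | x2)
  F F T T  ✗ fails (~x4 | x1 | x2)
  F T F F  ✗ fails (x4 | x1 | ~x2)
  F T F T  ✓ satisfies all
  F T T F  ✗ fails (x4 | x1 | ~x2)
  F T T T  ✗ fails (~x3 | ~x4 | x1)
  T F F F  ✓ satisfies all
  T F F T  ✓ satisfies all
  T F T F  ✗ fails (~x3 | x4 | x2)
  T F T T  ✗ fails (~x1 | ~x3 | x2)
  T T F F  ✗ fails (~x2 | ~x1 | x3)
  T T F T  ✗ fails (~x2 | ~x1 | x3)
  T T T F  ✗ fails (~x1 | ~x2 | x4)
  T T T T  ✗ fails (~x1 | ~x4 | ~x3)
4 of the 16 rows are models.

4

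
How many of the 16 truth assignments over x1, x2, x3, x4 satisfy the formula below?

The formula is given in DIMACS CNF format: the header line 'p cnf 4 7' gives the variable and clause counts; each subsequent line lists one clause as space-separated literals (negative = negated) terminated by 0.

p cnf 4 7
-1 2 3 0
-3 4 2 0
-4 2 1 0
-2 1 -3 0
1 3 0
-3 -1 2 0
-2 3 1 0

4

There are 2^4 = 16 truth assignments over (x1, x2, x3, x4).
Check each against the 7 clauses (columns in the order x1, x2, x3, x4):
  F F F F  ✗ fails (x1 ∨ x3)
  F F F T  ✗ fails (¬x4 ∨ x2 ∨ x1)
  F F T F  ✗ fails (¬x3 ∨ x4 ∨ x2)
  F F T T  ✗ fails (¬x4 ∨ x2 ∨ x1)
  F T F F  ✗ fails (x1 ∨ x3)
  F T F T  ✗ fails (x1 ∨ x3)
  F T T F  ✗ fails (¬x2 ∨ x1 ∨ ¬x3)
  F T T T  ✗ fails (¬x2 ∨ x1 ∨ ¬x3)
  T F F F  ✗ fails (¬x1 ∨ x2 ∨ x3)
  T F F T  ✗ fails (¬x1 ∨ x2 ∨ x3)
  T F T F  ✗ fails (¬x3 ∨ x4 ∨ x2)
  T F T T  ✗ fails (¬x3 ∨ ¬x1 ∨ x2)
  T T F F  ✓ satisfies all
  T T F T  ✓ satisfies all
  T T T F  ✓ satisfies all
  T T T T  ✓ satisfies all
4 of the 16 rows are models.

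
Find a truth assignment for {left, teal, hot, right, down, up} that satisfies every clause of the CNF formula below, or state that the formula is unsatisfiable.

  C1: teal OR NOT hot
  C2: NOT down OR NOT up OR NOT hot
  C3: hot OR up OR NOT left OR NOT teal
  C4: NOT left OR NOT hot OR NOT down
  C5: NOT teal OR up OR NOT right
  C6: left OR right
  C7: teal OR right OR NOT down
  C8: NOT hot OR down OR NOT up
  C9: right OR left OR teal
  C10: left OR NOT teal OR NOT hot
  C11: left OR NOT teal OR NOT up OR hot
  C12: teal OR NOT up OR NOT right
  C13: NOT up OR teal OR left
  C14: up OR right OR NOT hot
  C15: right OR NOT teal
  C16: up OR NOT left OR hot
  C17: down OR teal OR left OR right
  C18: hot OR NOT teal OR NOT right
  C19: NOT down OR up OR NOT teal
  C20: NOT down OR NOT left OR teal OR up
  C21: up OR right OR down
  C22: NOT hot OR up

Suppose teal = false.
(NOT hot) alone gives hot = false.
Suppose left = false.
(right) alone gives right = true.
(NOT up) alone gives up = false.
All clauses hold; down can take either value.

left ↦ false; teal ↦ false; hot ↦ false; right ↦ true; down ↦ false; up ↦ false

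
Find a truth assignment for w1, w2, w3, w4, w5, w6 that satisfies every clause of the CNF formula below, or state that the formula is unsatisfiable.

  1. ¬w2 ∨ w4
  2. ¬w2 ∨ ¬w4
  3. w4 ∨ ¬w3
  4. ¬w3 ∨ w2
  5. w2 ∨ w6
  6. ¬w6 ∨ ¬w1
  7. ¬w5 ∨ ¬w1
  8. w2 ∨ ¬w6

UNSATISFIABLE

Suppose w2 = False.
The clause (¬w3) is unit, so w3 = False.
The clause (w6) is unit, so w6 = True.
But (¬w6) is also a unit clause — contradiction.
That branch fails; take w2 = True instead.
The clause (w4) is unit, so w4 = True.
But (¬w4) is also a unit clause — contradiction.
Both values of w2 lead to a conflict.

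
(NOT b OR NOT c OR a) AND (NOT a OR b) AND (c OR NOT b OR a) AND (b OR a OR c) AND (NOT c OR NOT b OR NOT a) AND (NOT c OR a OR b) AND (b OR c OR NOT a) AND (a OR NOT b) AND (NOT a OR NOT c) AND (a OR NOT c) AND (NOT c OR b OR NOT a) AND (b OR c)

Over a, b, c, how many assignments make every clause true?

There are 2^3 = 8 truth assignments over (a, b, c).
Split on c. With c = true, the clauses containing c are satisfied and NOT c drops from the rest; 0 of the 2^2 = 4 assignments to the other variables satisfy what remains.
With c = false, by the same count on the reduced clause set, 1 assignment works.
Total: 0 + 1 = 1.

1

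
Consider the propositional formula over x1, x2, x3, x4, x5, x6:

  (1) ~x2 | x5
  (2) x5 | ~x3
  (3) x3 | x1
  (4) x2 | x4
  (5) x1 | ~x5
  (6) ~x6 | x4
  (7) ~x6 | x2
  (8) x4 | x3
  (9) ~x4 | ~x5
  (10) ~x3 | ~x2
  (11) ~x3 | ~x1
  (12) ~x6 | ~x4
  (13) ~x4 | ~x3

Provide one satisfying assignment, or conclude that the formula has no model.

x1: 1, x2: 0, x3: 0, x4: 1, x5: 0, x6: 0

Branch on x2: set x2 = 0.
Unit clause (x4) forces x4 = 1.
Unit clause (~x6) forces x6 = 0.
Unit clause (~x5) forces x5 = 0.
Unit clause (~x3) forces x3 = 0.
Unit clause (x1) forces x1 = 1.
All clauses are satisfied.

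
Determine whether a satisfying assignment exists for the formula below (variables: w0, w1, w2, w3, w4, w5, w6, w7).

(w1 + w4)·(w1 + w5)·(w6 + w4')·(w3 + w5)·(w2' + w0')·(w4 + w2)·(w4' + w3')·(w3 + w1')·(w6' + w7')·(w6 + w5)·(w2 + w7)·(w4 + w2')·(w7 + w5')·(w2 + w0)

Case w1 = 1:
(w3) alone gives w3 = 1.
(w4') alone gives w4 = 0.
(w2) alone gives w2 = 1.
That conflicts with the unit clause (w2').
Backtrack on w1: now try w1 = 0.
(w4) alone gives w4 = 1.
(w5) alone gives w5 = 1.
(w6) alone gives w6 = 1.
(w3') alone gives w3 = 0.
(w7') alone gives w7 = 0.
That conflicts with the unit clause (w7).
Either choice for w1 ends in contradiction.
No assignment satisfies every clause.

No, unsatisfiable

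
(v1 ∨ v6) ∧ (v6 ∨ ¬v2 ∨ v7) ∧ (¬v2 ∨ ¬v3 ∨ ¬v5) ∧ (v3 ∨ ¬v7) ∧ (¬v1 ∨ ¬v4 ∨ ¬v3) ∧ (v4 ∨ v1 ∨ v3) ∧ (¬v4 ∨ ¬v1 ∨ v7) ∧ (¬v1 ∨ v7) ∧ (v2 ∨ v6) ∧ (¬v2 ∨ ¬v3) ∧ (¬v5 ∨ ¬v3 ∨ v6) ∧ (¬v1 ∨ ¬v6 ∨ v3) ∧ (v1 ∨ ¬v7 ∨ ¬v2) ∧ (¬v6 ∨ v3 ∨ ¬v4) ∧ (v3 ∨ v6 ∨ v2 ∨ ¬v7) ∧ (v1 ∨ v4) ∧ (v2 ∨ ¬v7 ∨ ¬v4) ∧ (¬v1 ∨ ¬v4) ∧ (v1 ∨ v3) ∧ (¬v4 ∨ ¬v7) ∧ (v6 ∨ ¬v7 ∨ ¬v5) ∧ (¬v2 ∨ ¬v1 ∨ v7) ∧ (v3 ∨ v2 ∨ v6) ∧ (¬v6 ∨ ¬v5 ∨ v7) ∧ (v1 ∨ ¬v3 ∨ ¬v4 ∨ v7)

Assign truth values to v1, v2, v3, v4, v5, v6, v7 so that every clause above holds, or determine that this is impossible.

v1: True,  v2: False,  v3: True,  v4: False,  v5: True,  v6: True,  v7: True

Branch on v1: set v1 = True.
(v7) alone gives v7 = True.
(v3) alone gives v3 = True.
(¬v4) alone gives v4 = False.
(¬v2) alone gives v2 = False.
(v6) alone gives v6 = True.
All clauses hold; v5 can take either value.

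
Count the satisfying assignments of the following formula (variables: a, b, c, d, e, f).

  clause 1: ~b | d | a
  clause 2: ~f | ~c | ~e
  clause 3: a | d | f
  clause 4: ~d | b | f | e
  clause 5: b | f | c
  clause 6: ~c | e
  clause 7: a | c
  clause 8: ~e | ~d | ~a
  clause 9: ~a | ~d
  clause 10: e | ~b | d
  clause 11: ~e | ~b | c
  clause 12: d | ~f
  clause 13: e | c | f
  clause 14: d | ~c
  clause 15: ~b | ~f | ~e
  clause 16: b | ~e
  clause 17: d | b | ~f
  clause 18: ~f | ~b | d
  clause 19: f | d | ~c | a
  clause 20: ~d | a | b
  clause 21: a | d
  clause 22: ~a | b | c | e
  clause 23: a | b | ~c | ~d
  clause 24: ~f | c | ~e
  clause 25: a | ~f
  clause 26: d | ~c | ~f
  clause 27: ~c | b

1

There are 2^6 = 64 truth assignments over (a, b, c, d, e, f).
Split on a. With a = 1, the clauses containing a are satisfied and ~a drops from the rest; 0 of the 2^5 = 32 assignments to the other variables satisfy what remains.
With a = 0, by the same count on the reduced clause set, 1 assignment works.
Total: 0 + 1 = 1.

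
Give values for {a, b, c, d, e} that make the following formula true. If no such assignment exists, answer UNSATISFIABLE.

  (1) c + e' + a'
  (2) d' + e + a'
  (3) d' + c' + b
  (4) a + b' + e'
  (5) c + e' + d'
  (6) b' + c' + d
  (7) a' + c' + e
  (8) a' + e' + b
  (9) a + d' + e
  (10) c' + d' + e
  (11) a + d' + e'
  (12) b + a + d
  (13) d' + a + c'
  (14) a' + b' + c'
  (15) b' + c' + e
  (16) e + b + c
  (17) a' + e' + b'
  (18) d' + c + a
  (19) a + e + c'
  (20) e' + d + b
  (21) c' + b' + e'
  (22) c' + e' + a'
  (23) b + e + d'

a: 0; b: 1; c: 0; d: 0; e: 0

Case c = 0:
Case e = 0:
The clause (b) is unit, so b = 1.
Case d = 0:
All clauses hold; a can take either value.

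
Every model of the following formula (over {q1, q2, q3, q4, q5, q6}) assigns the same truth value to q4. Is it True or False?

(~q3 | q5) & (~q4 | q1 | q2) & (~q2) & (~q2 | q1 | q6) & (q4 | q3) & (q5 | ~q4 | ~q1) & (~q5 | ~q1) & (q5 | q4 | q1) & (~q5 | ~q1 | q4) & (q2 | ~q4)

Suppose q4 = 1.
From the singleton clause (~q2), q2 = 0.
That conflicts with the unit clause (q2).
So every satisfying assignment has q4 = False.

False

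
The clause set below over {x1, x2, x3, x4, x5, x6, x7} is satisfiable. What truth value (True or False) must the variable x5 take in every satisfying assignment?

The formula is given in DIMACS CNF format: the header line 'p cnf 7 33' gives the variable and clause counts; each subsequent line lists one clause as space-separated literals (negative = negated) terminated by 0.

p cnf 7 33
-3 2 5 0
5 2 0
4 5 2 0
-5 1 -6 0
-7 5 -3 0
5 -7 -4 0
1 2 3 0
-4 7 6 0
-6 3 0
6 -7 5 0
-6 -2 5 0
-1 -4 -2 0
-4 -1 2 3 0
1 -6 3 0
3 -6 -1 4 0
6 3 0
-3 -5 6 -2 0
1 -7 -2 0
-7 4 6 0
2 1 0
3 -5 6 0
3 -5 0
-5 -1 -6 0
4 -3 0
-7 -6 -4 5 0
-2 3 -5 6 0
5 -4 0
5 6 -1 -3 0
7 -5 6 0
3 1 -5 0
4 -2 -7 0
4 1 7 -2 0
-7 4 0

Suppose x5 = False.
From the singleton clause (x2), x2 = True.
From the singleton clause (¬x6), x6 = False.
From the singleton clause (¬x7), x7 = False.
From the singleton clause (¬x4), x4 = False.
From the singleton clause (x3), x3 = True.
Now (¬x3) is unsatisfied and unit — conflict.
So every satisfying assignment has x5 = True.

True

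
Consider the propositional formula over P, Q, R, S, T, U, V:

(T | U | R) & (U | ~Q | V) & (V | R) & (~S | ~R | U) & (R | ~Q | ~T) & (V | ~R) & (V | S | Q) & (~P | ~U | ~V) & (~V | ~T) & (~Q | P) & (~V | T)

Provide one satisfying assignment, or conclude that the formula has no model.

UNSATISFIABLE

Branch on V: set V = 1.
From the singleton clause (~T), T = 0.
That conflicts with the unit clause (T).
So V must be the other value — set V = 0.
From the singleton clause (R), R = 1.
That conflicts with the unit clause (~R).
Both values of V lead to a conflict.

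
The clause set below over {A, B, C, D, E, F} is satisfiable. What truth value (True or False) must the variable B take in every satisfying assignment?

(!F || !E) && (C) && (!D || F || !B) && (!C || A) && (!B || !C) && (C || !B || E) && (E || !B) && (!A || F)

Suppose B = true.
Unit clause (C) forces C = true.
That conflicts with the unit clause (!C).
So every satisfying assignment has B = False.

False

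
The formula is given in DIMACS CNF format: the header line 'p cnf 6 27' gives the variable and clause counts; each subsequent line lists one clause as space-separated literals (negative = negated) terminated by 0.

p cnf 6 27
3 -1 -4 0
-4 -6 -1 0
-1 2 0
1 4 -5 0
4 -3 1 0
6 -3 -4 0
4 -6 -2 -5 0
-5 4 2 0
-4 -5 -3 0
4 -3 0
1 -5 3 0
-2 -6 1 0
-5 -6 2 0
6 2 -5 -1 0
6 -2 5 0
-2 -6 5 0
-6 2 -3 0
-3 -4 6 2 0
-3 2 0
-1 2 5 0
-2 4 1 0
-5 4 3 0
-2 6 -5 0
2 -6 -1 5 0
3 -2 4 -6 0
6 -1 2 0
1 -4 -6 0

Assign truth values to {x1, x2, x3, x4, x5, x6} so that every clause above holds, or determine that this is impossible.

x1: False,  x2: False,  x3: False,  x4: False,  x5: False,  x6: False

Suppose x1 = False.
Suppose x4 = False.
(¬x5) alone gives x5 = False.
(¬x3) alone gives x3 = False.
(¬x2) alone gives x2 = False.
Every clause is now satisfied; x6 is unconstrained.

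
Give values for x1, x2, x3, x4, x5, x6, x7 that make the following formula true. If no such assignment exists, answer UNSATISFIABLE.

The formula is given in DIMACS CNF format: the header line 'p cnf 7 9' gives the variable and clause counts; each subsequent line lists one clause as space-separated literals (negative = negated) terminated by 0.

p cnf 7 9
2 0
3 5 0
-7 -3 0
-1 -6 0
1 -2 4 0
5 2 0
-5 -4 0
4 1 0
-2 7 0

x1: True, x2: True, x3: False, x4: False, x5: True, x6: False, x7: True

From the singleton clause (x2), x2 = True.
From the singleton clause (x7), x7 = True.
From the singleton clause (¬x3), x3 = False.
From the singleton clause (x5), x5 = True.
From the singleton clause (¬x4), x4 = False.
From the singleton clause (x1), x1 = True.
From the singleton clause (¬x6), x6 = False.
This assignment satisfies each clause.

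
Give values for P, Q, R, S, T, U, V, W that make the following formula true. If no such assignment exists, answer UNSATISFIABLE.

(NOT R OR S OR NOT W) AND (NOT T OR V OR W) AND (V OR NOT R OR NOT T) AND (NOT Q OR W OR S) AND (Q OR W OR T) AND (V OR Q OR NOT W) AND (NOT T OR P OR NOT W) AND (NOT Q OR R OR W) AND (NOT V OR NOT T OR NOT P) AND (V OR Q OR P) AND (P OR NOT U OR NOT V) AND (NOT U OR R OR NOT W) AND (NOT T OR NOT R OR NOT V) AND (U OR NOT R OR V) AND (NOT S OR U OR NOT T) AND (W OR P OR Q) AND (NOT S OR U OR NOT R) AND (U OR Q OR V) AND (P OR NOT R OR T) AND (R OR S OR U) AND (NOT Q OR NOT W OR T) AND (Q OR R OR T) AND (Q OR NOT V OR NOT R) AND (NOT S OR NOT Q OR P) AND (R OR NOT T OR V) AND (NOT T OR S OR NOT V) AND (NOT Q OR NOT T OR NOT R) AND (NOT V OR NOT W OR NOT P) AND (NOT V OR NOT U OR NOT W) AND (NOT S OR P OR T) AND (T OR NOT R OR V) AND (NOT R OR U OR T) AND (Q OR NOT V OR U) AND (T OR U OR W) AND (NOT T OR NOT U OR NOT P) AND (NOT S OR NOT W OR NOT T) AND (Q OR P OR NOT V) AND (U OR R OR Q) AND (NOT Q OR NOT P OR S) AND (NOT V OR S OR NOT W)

Suppose R = true.
Suppose S = true.
Unit clause (U) forces U = true.
Suppose V = true.
Unit clause (P) forces P = true.
Unit clause (NOT T) forces T = false.
Unit clause (Q) forces Q = true.
Unit clause (NOT W) forces W = false.
Every clause now holds.

P: true,  Q: true,  R: true,  S: true,  T: false,  U: true,  V: true,  W: false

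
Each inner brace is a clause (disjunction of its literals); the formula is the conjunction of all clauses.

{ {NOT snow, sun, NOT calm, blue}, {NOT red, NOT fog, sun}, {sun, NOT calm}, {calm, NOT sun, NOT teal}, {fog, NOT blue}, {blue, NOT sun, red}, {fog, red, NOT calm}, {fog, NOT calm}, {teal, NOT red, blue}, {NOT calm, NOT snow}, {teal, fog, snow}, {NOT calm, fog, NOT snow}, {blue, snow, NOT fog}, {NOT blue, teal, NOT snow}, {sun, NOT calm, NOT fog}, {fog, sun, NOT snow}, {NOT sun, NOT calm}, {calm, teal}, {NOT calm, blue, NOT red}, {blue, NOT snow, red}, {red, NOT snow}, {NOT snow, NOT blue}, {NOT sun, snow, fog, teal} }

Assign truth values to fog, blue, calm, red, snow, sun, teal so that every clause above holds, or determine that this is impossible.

Suppose sun = false.
From the singleton clause (NOT calm), calm = false.
From the singleton clause (teal), teal = true.
Suppose red = false.
From the singleton clause (NOT snow), snow = false.
Suppose fog = false.
From the singleton clause (NOT blue), blue = false.
All clauses are satisfied.

fog: false,  blue: false,  calm: false,  red: false,  snow: false,  sun: false,  teal: true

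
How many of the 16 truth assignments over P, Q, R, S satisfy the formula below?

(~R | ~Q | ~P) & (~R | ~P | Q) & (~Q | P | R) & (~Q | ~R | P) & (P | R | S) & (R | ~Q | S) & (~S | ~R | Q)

5

There are 2^4 = 16 truth assignments over (P, Q, R, S).
Check each against the 7 clauses (columns in the order P, Q, R, S):
  F F F F  ✗ fails (P | R | S)
  F F F T  ✓ satisfies all
  F F T F  ✓ satisfies all
  F F T T  ✗ fails (~S | ~R | Q)
  F T F F  ✗ fails (~Q | P | R)
  F T F T  ✗ fails (~Q | P | R)
  F T T F  ✗ fails (~Q | ~R | P)
  F T T T  ✗ fails (~Q | ~R | P)
  T F F F  ✓ satisfies all
  T F F T  ✓ satisfies all
  T F T F  ✗ fails (~R | ~P | Q)
  T F T T  ✗ fails (~R | ~P | Q)
  T T F F  ✗ fails (R | ~Q | S)
  T T F T  ✓ satisfies all
  T T T F  ✗ fails (~R | ~Q | ~P)
  T T T T  ✗ fails (~R | ~Q | ~P)
5 of the 16 rows are models.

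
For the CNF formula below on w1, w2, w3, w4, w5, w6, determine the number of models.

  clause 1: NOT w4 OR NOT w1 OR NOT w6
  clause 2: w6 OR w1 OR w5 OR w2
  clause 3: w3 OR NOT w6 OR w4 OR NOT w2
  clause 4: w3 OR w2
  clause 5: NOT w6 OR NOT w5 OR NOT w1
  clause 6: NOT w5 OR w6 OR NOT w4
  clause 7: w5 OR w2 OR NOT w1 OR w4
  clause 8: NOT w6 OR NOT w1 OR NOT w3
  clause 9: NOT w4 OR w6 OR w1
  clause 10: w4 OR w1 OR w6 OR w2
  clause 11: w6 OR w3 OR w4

There are 2^6 = 64 truth assignments over (w1, w2, w3, w4, w5, w6).
Split on w3. With w3 = true, the clauses containing w3 are satisfied and NOT w3 drops from the rest; 15 of the 2^5 = 32 assignments to the other variables satisfy what remains.
With w3 = false, by the same count on the reduced clause set, 3 assignments work.
(One model: w1=F, w2=F, w3=T, w4=F, w5=F, w6=T.)
Total: 15 + 3 = 18.

18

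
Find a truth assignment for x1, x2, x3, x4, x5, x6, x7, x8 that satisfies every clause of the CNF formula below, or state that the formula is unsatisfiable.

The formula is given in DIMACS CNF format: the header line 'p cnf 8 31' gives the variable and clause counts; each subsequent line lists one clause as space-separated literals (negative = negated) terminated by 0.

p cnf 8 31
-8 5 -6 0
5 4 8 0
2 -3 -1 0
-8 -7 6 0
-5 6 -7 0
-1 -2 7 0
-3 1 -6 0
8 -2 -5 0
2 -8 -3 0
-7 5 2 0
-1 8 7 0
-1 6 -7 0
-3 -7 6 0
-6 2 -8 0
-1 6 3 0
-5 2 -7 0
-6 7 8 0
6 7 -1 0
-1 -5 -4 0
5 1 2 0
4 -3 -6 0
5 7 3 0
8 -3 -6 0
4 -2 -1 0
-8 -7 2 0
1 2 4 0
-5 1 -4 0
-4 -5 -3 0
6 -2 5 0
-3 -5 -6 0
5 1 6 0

Try x8 = True.
Try x5 = True.
Try x7 = False.
Try x1 = False.
Unit clause (¬x4) forces x4 = False.
Unit clause (x2) forces x2 = True.
Try x3 = False.
All clauses hold; x6 can take either value.

x1: False,  x2: True,  x3: False,  x4: False,  x5: True,  x6: False,  x7: False,  x8: True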